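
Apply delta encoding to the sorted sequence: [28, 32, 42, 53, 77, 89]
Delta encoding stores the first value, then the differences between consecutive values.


First value: 28
Deltas:
  32 - 28 = 4
  42 - 32 = 10
  53 - 42 = 11
  77 - 53 = 24
  89 - 77 = 12


Delta encoded: [28, 4, 10, 11, 24, 12]


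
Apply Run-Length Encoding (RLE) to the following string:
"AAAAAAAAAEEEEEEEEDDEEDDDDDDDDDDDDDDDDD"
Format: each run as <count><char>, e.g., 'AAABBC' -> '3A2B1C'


Scanning runs left to right:
  i=0: run of 'A' x 9 -> '9A'
  i=9: run of 'E' x 8 -> '8E'
  i=17: run of 'D' x 2 -> '2D'
  i=19: run of 'E' x 2 -> '2E'
  i=21: run of 'D' x 17 -> '17D'

RLE = 9A8E2D2E17D


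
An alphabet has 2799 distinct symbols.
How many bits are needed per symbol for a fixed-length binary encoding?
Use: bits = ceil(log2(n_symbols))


log2(2799) = 11.4507
Bracket: 2^11 = 2048 < 2799 <= 2^12 = 4096
So ceil(log2(2799)) = 12

bits = ceil(log2(2799)) = ceil(11.4507) = 12 bits


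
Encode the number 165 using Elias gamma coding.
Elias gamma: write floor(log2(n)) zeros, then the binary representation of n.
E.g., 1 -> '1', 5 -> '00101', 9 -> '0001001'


num_bits = floor(log2(165)) + 1 = 8
leading_zeros = num_bits - 1 = 7
binary(165) = 10100101

Elias gamma(165) = '0000000' + '10100101' = 000000010100101 (15 bits)


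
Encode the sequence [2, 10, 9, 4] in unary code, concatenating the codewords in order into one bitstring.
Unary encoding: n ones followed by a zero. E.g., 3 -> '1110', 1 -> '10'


Encode each number as n ones followed by a terminating 0:
  2 -> 110 (3 bits)
  10 -> 11111111110 (11 bits)
  9 -> 1111111110 (10 bits)
  4 -> 11110 (5 bits)
Total length = 3 + 11 + 10 + 5 = 29 bits.

Unary([2, 10, 9, 4]) = 11011111111110111111111011110 (29 bits)


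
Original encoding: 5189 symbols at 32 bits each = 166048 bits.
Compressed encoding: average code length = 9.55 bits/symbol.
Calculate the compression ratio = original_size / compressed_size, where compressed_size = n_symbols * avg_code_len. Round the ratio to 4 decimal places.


original_size = n_symbols * orig_bits = 5189 * 32 = 166048 bits
compressed_size = n_symbols * avg_code_len = 5189 * 9.55 = 49554.95 bits
ratio = original_size / compressed_size = 166048 / 49554.95 = 3.3508

Compression ratio = 3.3508


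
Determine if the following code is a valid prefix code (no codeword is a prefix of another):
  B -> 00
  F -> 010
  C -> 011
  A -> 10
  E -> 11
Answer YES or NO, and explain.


Checking each pair (does one codeword prefix another?):
  B='00' vs F='010': no prefix
  B='00' vs C='011': no prefix
  B='00' vs A='10': no prefix
  B='00' vs E='11': no prefix
  F='010' vs B='00': no prefix
  F='010' vs C='011': no prefix
  F='010' vs A='10': no prefix
  F='010' vs E='11': no prefix
  C='011' vs B='00': no prefix
  C='011' vs F='010': no prefix
  C='011' vs A='10': no prefix
  C='011' vs E='11': no prefix
  A='10' vs B='00': no prefix
  A='10' vs F='010': no prefix
  A='10' vs C='011': no prefix
  A='10' vs E='11': no prefix
  E='11' vs B='00': no prefix
  E='11' vs F='010': no prefix
  E='11' vs C='011': no prefix
  E='11' vs A='10': no prefix
No violation found over all pairs.

YES -- this is a valid prefix code. No codeword is a prefix of any other codeword.


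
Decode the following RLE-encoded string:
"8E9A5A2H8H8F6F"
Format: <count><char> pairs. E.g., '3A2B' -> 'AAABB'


Expanding each <count><char> pair:
  8E -> 'EEEEEEEE'
  9A -> 'AAAAAAAAA'
  5A -> 'AAAAA'
  2H -> 'HH'
  8H -> 'HHHHHHHH'
  8F -> 'FFFFFFFF'
  6F -> 'FFFFFF'

Decoded = EEEEEEEEAAAAAAAAAAAAAAHHHHHHHHHHFFFFFFFFFFFFFF


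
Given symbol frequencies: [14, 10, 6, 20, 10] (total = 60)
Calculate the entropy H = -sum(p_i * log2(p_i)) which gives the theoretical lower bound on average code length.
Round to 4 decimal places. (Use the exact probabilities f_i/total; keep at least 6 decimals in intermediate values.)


Per-symbol terms -p_i * log2(p_i) with p_i = f_i/60:
  p = 14/60 = 0.233333: log2(p) = -2.099536, -p*log2(p) = 0.489892
  p = 10/60 = 0.166667: log2(p) = -2.584963, -p*log2(p) = 0.430827
  p = 6/60 = 0.100000: log2(p) = -3.321928, -p*log2(p) = 0.332193
  p = 20/60 = 0.333333: log2(p) = -1.584963, -p*log2(p) = 0.528321
  p = 10/60 = 0.166667: log2(p) = -2.584963, -p*log2(p) = 0.430827
H = 0.489892 + 0.430827 + 0.332193 + 0.528321 + 0.430827 = 2.212060

H = 2.2121 bits/symbol


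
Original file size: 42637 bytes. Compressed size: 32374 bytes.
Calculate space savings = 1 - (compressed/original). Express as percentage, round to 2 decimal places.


ratio = compressed/original = 32374/42637 = 0.759294
savings = 1 - ratio = 1 - 0.759294 = 0.240706
as a percentage: 0.240706 * 100 = 24.07%

Space savings = 1 - 32374/42637 = 24.07%


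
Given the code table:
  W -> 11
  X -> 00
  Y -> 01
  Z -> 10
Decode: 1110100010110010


Decoding:
11 -> W
10 -> Z
10 -> Z
00 -> X
10 -> Z
11 -> W
00 -> X
10 -> Z


Result: WZZXZWXZ


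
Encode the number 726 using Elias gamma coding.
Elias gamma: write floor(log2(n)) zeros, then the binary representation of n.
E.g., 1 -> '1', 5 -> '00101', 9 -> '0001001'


num_bits = floor(log2(726)) + 1 = 10
leading_zeros = num_bits - 1 = 9
binary(726) = 1011010110

Elias gamma(726) = '000000000' + '1011010110' = 0000000001011010110 (19 bits)


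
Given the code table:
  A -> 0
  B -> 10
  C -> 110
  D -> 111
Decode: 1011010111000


Decoding:
10 -> B
110 -> C
10 -> B
111 -> D
0 -> A
0 -> A
0 -> A


Result: BCBDAAA


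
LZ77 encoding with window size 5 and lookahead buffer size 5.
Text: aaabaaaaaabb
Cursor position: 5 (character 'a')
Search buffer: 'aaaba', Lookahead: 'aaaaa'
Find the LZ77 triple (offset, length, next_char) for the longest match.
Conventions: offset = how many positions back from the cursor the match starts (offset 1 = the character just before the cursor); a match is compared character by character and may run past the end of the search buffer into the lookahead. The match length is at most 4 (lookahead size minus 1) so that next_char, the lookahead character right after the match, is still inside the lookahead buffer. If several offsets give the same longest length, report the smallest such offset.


Try each offset into the search buffer:
  offset=1 (pos 4, char 'a'): match length 4
  offset=2 (pos 3, char 'b'): match length 0
  offset=3 (pos 2, char 'a'): match length 1
  offset=4 (pos 1, char 'a'): match length 2
  offset=5 (pos 0, char 'a'): match length 3
Longest match has length 4 at offset 1.
next_char = character at position 5 + 4 = 9 -> 'a'

Best match: offset=1, length=4 (matching 'aaaa' starting at position 4)
LZ77 triple: (1, 4, 'a')


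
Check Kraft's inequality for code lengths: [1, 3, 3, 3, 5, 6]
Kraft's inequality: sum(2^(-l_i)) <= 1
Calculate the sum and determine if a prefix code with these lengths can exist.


Sum = 2^(-1) + 2^(-3) + 2^(-3) + 2^(-3) + 2^(-5) + 2^(-6)
    = 0.5 + 0.125 + 0.125 + 0.125 + 0.03125 + 0.015625
    = 59/64 = 0.921875
Since 0.921875 <= 1, Kraft's inequality IS satisfied.
A prefix code with these lengths CAN exist.

Kraft sum = 0.921875. Satisfied.


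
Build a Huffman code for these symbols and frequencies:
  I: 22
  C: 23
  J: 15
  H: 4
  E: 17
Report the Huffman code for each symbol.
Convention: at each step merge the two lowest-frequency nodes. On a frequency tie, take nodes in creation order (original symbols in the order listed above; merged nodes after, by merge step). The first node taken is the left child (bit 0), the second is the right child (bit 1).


Huffman tree construction:
Step 1: Merge H(4) + J(15) = 19
Step 2: Merge E(17) + (H+J)(19) = 36
Step 3: Merge I(22) + C(23) = 45
Step 4: Merge (E+(H+J))(36) + (I+C)(45) = 81
Read each symbol's code off the tree from the root (left child = 0, right child = 1).

Codes:
  I: 10 (length 2)
  C: 11 (length 2)
  J: 011 (length 3)
  H: 010 (length 3)
  E: 00 (length 2)
Average code length: 181/81 = 2.2346 bits/symbol


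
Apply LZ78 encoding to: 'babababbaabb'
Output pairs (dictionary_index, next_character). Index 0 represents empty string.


LZ78 encoding steps:
Dictionary: {0: ''}
Step 1: w='' (idx 0), next='b' -> output (0, 'b'), add 'b' as idx 1
Step 2: w='' (idx 0), next='a' -> output (0, 'a'), add 'a' as idx 2
Step 3: w='b' (idx 1), next='a' -> output (1, 'a'), add 'ba' as idx 3
Step 4: w='ba' (idx 3), next='b' -> output (3, 'b'), add 'bab' as idx 4
Step 5: w='ba' (idx 3), next='a' -> output (3, 'a'), add 'baa' as idx 5
Step 6: w='b' (idx 1), next='b' -> output (1, 'b'), add 'bb' as idx 6


Encoded: [(0, 'b'), (0, 'a'), (1, 'a'), (3, 'b'), (3, 'a'), (1, 'b')]


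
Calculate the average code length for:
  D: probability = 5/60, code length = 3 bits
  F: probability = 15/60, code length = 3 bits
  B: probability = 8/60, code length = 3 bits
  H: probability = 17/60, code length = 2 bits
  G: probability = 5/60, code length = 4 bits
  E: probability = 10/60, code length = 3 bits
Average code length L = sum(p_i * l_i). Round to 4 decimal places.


Weighted contributions p_i * l_i:
  D: (5/60) * 3 = 15/60
  F: (15/60) * 3 = 45/60
  B: (8/60) * 3 = 24/60
  H: (17/60) * 2 = 34/60
  G: (5/60) * 4 = 20/60
  E: (10/60) * 3 = 30/60
Sum = (15 + 45 + 24 + 34 + 20 + 30)/60 = 168/60

L = 168/60 = 2.8000 bits/symbol


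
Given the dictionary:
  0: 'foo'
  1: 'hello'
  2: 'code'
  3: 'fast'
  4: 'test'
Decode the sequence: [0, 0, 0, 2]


Look up each index in the dictionary:
  0 -> 'foo'
  0 -> 'foo'
  0 -> 'foo'
  2 -> 'code'

Decoded: "foo foo foo code"


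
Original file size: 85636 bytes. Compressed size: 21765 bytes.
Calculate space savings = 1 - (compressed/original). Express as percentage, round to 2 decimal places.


ratio = compressed/original = 21765/85636 = 0.254157
savings = 1 - ratio = 1 - 0.254157 = 0.745843
as a percentage: 0.745843 * 100 = 74.58%

Space savings = 1 - 21765/85636 = 74.58%


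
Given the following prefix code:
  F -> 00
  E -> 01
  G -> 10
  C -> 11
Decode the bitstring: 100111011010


Decoding step by step:
Bits 10 -> G
Bits 01 -> E
Bits 11 -> C
Bits 01 -> E
Bits 10 -> G
Bits 10 -> G


Decoded message: GECEGG


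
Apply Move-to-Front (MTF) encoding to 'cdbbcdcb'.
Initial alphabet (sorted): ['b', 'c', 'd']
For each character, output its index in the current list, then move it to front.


MTF encoding:
'c': index 1 in ['b', 'c', 'd'] -> ['c', 'b', 'd']
'd': index 2 in ['c', 'b', 'd'] -> ['d', 'c', 'b']
'b': index 2 in ['d', 'c', 'b'] -> ['b', 'd', 'c']
'b': index 0 in ['b', 'd', 'c'] -> ['b', 'd', 'c']
'c': index 2 in ['b', 'd', 'c'] -> ['c', 'b', 'd']
'd': index 2 in ['c', 'b', 'd'] -> ['d', 'c', 'b']
'c': index 1 in ['d', 'c', 'b'] -> ['c', 'd', 'b']
'b': index 2 in ['c', 'd', 'b'] -> ['b', 'c', 'd']


Output: [1, 2, 2, 0, 2, 2, 1, 2]


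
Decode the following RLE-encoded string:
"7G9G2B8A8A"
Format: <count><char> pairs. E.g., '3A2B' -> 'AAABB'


Expanding each <count><char> pair:
  7G -> 'GGGGGGG'
  9G -> 'GGGGGGGGG'
  2B -> 'BB'
  8A -> 'AAAAAAAA'
  8A -> 'AAAAAAAA'

Decoded = GGGGGGGGGGGGGGGGBBAAAAAAAAAAAAAAAA


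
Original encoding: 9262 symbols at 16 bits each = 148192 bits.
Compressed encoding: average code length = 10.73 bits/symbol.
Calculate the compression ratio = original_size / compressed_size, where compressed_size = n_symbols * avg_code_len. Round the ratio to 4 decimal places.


original_size = n_symbols * orig_bits = 9262 * 16 = 148192 bits
compressed_size = n_symbols * avg_code_len = 9262 * 10.73 = 99381.26 bits
ratio = original_size / compressed_size = 148192 / 99381.26 = 1.4911

Compression ratio = 1.4911


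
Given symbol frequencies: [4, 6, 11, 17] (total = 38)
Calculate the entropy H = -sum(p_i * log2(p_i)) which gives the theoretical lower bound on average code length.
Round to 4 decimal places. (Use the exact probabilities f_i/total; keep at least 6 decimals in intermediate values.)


Per-symbol terms -p_i * log2(p_i) with p_i = f_i/38:
  p = 4/38 = 0.105263: log2(p) = -3.247928, -p*log2(p) = 0.341887
  p = 6/38 = 0.157895: log2(p) = -2.662965, -p*log2(p) = 0.420468
  p = 11/38 = 0.289474: log2(p) = -1.788496, -p*log2(p) = 0.517722
  p = 17/38 = 0.447368: log2(p) = -1.160465, -p*log2(p) = 0.519155
H = 0.341887 + 0.420468 + 0.517722 + 0.519155 = 1.799232

H = 1.7992 bits/symbol


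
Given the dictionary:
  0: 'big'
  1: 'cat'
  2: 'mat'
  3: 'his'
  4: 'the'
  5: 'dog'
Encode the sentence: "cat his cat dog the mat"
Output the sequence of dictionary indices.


Look up each word in the dictionary:
  'cat' -> 1
  'his' -> 3
  'cat' -> 1
  'dog' -> 5
  'the' -> 4
  'mat' -> 2

Encoded: [1, 3, 1, 5, 4, 2]


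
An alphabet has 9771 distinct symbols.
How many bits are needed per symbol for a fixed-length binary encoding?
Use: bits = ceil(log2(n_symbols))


log2(9771) = 13.2543
Bracket: 2^13 = 8192 < 9771 <= 2^14 = 16384
So ceil(log2(9771)) = 14

bits = ceil(log2(9771)) = ceil(13.2543) = 14 bits


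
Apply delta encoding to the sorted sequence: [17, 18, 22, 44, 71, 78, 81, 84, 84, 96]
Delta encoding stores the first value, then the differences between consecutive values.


First value: 17
Deltas:
  18 - 17 = 1
  22 - 18 = 4
  44 - 22 = 22
  71 - 44 = 27
  78 - 71 = 7
  81 - 78 = 3
  84 - 81 = 3
  84 - 84 = 0
  96 - 84 = 12


Delta encoded: [17, 1, 4, 22, 27, 7, 3, 3, 0, 12]


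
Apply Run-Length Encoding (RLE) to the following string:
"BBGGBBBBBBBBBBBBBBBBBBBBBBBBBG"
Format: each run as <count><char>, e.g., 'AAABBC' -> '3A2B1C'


Scanning runs left to right:
  i=0: run of 'B' x 2 -> '2B'
  i=2: run of 'G' x 2 -> '2G'
  i=4: run of 'B' x 25 -> '25B'
  i=29: run of 'G' x 1 -> '1G'

RLE = 2B2G25B1G


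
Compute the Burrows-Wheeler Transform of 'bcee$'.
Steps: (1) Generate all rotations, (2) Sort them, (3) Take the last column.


Rotations (sorted):
  0: $bcee -> last char: e
  1: bcee$ -> last char: $
  2: cee$b -> last char: b
  3: e$bce -> last char: e
  4: ee$bc -> last char: c


BWT = e$bec


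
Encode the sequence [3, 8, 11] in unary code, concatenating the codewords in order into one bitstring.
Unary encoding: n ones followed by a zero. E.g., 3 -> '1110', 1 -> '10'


Encode each number as n ones followed by a terminating 0:
  3 -> 1110 (4 bits)
  8 -> 111111110 (9 bits)
  11 -> 111111111110 (12 bits)
Total length = 4 + 9 + 12 = 25 bits.

Unary([3, 8, 11]) = 1110111111110111111111110 (25 bits)


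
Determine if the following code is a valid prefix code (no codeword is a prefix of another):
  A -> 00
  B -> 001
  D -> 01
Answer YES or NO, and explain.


Checking each pair (does one codeword prefix another?):
  A='00' vs B='001': prefix -- VIOLATION

NO -- this is NOT a valid prefix code. A (00) is a prefix of B (001).


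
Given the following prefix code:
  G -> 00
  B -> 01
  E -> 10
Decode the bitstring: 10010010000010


Decoding step by step:
Bits 10 -> E
Bits 01 -> B
Bits 00 -> G
Bits 10 -> E
Bits 00 -> G
Bits 00 -> G
Bits 10 -> E


Decoded message: EBGEGGE


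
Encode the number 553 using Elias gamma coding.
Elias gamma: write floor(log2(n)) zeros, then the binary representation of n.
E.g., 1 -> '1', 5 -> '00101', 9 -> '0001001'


num_bits = floor(log2(553)) + 1 = 10
leading_zeros = num_bits - 1 = 9
binary(553) = 1000101001

Elias gamma(553) = '000000000' + '1000101001' = 0000000001000101001 (19 bits)


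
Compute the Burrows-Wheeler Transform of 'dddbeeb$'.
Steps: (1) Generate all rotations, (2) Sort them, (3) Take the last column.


Rotations (sorted):
  0: $dddbeeb -> last char: b
  1: b$dddbee -> last char: e
  2: beeb$ddd -> last char: d
  3: dbeeb$dd -> last char: d
  4: ddbeeb$d -> last char: d
  5: dddbeeb$ -> last char: $
  6: eb$dddbe -> last char: e
  7: eeb$dddb -> last char: b


BWT = beddd$eb


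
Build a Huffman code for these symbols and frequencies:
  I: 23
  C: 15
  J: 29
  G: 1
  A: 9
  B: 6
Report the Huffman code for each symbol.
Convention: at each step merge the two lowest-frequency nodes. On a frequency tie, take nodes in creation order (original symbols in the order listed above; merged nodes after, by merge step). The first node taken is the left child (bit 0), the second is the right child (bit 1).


Huffman tree construction:
Step 1: Merge G(1) + B(6) = 7
Step 2: Merge (G+B)(7) + A(9) = 16
Step 3: Merge C(15) + ((G+B)+A)(16) = 31
Step 4: Merge I(23) + J(29) = 52
Step 5: Merge (C+((G+B)+A))(31) + (I+J)(52) = 83
Read each symbol's code off the tree from the root (left child = 0, right child = 1).

Codes:
  I: 10 (length 2)
  C: 00 (length 2)
  J: 11 (length 2)
  G: 0100 (length 4)
  A: 011 (length 3)
  B: 0101 (length 4)
Average code length: 189/83 = 2.2771 bits/symbol


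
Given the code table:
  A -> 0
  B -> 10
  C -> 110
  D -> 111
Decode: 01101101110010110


Decoding:
0 -> A
110 -> C
110 -> C
111 -> D
0 -> A
0 -> A
10 -> B
110 -> C


Result: ACCDAABC


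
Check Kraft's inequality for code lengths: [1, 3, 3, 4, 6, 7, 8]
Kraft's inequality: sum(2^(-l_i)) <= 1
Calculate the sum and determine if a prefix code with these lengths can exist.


Sum = 2^(-1) + 2^(-3) + 2^(-3) + 2^(-4) + 2^(-6) + 2^(-7) + 2^(-8)
    = 0.5 + 0.125 + 0.125 + 0.0625 + 0.015625 + 0.0078125 + 0.00390625
    = 215/256 = 0.83984375
Since 0.83984375 <= 1, Kraft's inequality IS satisfied.
A prefix code with these lengths CAN exist.

Kraft sum = 0.83984375. Satisfied.


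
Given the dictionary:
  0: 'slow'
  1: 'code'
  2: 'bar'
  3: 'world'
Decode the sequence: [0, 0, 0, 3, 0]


Look up each index in the dictionary:
  0 -> 'slow'
  0 -> 'slow'
  0 -> 'slow'
  3 -> 'world'
  0 -> 'slow'

Decoded: "slow slow slow world slow"


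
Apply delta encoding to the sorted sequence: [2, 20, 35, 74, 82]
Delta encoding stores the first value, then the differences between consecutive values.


First value: 2
Deltas:
  20 - 2 = 18
  35 - 20 = 15
  74 - 35 = 39
  82 - 74 = 8


Delta encoded: [2, 18, 15, 39, 8]


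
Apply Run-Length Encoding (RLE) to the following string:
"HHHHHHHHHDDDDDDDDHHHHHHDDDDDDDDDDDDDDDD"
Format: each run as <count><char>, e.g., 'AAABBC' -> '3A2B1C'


Scanning runs left to right:
  i=0: run of 'H' x 9 -> '9H'
  i=9: run of 'D' x 8 -> '8D'
  i=17: run of 'H' x 6 -> '6H'
  i=23: run of 'D' x 16 -> '16D'

RLE = 9H8D6H16D


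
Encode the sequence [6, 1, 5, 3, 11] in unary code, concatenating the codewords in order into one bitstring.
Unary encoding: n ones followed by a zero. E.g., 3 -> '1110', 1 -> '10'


Encode each number as n ones followed by a terminating 0:
  6 -> 1111110 (7 bits)
  1 -> 10 (2 bits)
  5 -> 111110 (6 bits)
  3 -> 1110 (4 bits)
  11 -> 111111111110 (12 bits)
Total length = 7 + 2 + 6 + 4 + 12 = 31 bits.

Unary([6, 1, 5, 3, 11]) = 1111110101111101110111111111110 (31 bits)


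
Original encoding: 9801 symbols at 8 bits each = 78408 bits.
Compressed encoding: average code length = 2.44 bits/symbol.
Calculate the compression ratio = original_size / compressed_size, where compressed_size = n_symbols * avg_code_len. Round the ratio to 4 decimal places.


original_size = n_symbols * orig_bits = 9801 * 8 = 78408 bits
compressed_size = n_symbols * avg_code_len = 9801 * 2.44 = 23914.44 bits
ratio = original_size / compressed_size = 78408 / 23914.44 = 3.2787

Compression ratio = 3.2787


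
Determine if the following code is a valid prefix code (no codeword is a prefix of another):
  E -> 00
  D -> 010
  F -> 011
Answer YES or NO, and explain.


Checking each pair (does one codeword prefix another?):
  E='00' vs D='010': no prefix
  E='00' vs F='011': no prefix
  D='010' vs E='00': no prefix
  D='010' vs F='011': no prefix
  F='011' vs E='00': no prefix
  F='011' vs D='010': no prefix
No violation found over all pairs.

YES -- this is a valid prefix code. No codeword is a prefix of any other codeword.


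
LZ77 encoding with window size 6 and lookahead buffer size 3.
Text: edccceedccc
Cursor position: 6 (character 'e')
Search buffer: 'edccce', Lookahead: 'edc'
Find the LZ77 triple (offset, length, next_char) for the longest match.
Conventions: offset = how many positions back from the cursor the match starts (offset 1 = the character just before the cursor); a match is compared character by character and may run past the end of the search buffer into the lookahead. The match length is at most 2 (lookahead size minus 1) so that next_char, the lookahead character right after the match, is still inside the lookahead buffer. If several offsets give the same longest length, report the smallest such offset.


Try each offset into the search buffer:
  offset=1 (pos 5, char 'e'): match length 1
  offset=2 (pos 4, char 'c'): match length 0
  offset=3 (pos 3, char 'c'): match length 0
  offset=4 (pos 2, char 'c'): match length 0
  offset=5 (pos 1, char 'd'): match length 0
  offset=6 (pos 0, char 'e'): match length 2
Longest match has length 2 at offset 6.
next_char = character at position 6 + 2 = 8 -> 'c'

Best match: offset=6, length=2 (matching 'ed' starting at position 0)
LZ77 triple: (6, 2, 'c')


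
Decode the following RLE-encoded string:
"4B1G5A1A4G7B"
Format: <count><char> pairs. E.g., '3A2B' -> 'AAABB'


Expanding each <count><char> pair:
  4B -> 'BBBB'
  1G -> 'G'
  5A -> 'AAAAA'
  1A -> 'A'
  4G -> 'GGGG'
  7B -> 'BBBBBBB'

Decoded = BBBBGAAAAAAGGGGBBBBBBB


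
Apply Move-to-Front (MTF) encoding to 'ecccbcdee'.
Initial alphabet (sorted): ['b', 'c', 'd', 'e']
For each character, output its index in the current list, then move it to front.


MTF encoding:
'e': index 3 in ['b', 'c', 'd', 'e'] -> ['e', 'b', 'c', 'd']
'c': index 2 in ['e', 'b', 'c', 'd'] -> ['c', 'e', 'b', 'd']
'c': index 0 in ['c', 'e', 'b', 'd'] -> ['c', 'e', 'b', 'd']
'c': index 0 in ['c', 'e', 'b', 'd'] -> ['c', 'e', 'b', 'd']
'b': index 2 in ['c', 'e', 'b', 'd'] -> ['b', 'c', 'e', 'd']
'c': index 1 in ['b', 'c', 'e', 'd'] -> ['c', 'b', 'e', 'd']
'd': index 3 in ['c', 'b', 'e', 'd'] -> ['d', 'c', 'b', 'e']
'e': index 3 in ['d', 'c', 'b', 'e'] -> ['e', 'd', 'c', 'b']
'e': index 0 in ['e', 'd', 'c', 'b'] -> ['e', 'd', 'c', 'b']


Output: [3, 2, 0, 0, 2, 1, 3, 3, 0]


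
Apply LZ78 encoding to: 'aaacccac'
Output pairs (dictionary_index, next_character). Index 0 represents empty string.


LZ78 encoding steps:
Dictionary: {0: ''}
Step 1: w='' (idx 0), next='a' -> output (0, 'a'), add 'a' as idx 1
Step 2: w='a' (idx 1), next='a' -> output (1, 'a'), add 'aa' as idx 2
Step 3: w='' (idx 0), next='c' -> output (0, 'c'), add 'c' as idx 3
Step 4: w='c' (idx 3), next='c' -> output (3, 'c'), add 'cc' as idx 4
Step 5: w='a' (idx 1), next='c' -> output (1, 'c'), add 'ac' as idx 5


Encoded: [(0, 'a'), (1, 'a'), (0, 'c'), (3, 'c'), (1, 'c')]


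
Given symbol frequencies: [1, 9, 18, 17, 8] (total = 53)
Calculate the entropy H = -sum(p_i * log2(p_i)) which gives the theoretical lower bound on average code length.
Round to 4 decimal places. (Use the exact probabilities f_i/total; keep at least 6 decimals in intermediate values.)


Per-symbol terms -p_i * log2(p_i) with p_i = f_i/53:
  p = 1/53 = 0.018868: log2(p) = -5.727920, -p*log2(p) = 0.108074
  p = 9/53 = 0.169811: log2(p) = -2.557995, -p*log2(p) = 0.434377
  p = 18/53 = 0.339623: log2(p) = -1.557995, -p*log2(p) = 0.529131
  p = 17/53 = 0.320755: log2(p) = -1.640458, -p*log2(p) = 0.526185
  p = 8/53 = 0.150943: log2(p) = -2.727920, -p*log2(p) = 0.411762
H = 0.108074 + 0.434377 + 0.529131 + 0.526185 + 0.411762 = 2.009529

H = 2.0095 bits/symbol


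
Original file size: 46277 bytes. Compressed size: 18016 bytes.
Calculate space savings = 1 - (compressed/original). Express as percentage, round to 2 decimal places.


ratio = compressed/original = 18016/46277 = 0.389308
savings = 1 - ratio = 1 - 0.389308 = 0.610692
as a percentage: 0.610692 * 100 = 61.07%

Space savings = 1 - 18016/46277 = 61.07%


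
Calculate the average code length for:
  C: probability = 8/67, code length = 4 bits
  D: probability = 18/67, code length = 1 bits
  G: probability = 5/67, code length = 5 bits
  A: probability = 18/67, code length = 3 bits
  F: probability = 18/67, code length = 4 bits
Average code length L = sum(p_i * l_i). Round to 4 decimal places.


Weighted contributions p_i * l_i:
  C: (8/67) * 4 = 32/67
  D: (18/67) * 1 = 18/67
  G: (5/67) * 5 = 25/67
  A: (18/67) * 3 = 54/67
  F: (18/67) * 4 = 72/67
Sum = (32 + 18 + 25 + 54 + 72)/67 = 201/67

L = 201/67 = 3.0000 bits/symbol


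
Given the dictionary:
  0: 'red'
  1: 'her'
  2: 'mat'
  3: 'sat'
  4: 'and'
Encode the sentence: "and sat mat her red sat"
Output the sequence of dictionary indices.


Look up each word in the dictionary:
  'and' -> 4
  'sat' -> 3
  'mat' -> 2
  'her' -> 1
  'red' -> 0
  'sat' -> 3

Encoded: [4, 3, 2, 1, 0, 3]


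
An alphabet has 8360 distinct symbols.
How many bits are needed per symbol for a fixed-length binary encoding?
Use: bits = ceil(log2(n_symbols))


log2(8360) = 13.0293
Bracket: 2^13 = 8192 < 8360 <= 2^14 = 16384
So ceil(log2(8360)) = 14

bits = ceil(log2(8360)) = ceil(13.0293) = 14 bits


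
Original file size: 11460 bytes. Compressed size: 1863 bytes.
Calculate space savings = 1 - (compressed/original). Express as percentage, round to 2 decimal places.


ratio = compressed/original = 1863/11460 = 0.162565
savings = 1 - ratio = 1 - 0.162565 = 0.837435
as a percentage: 0.837435 * 100 = 83.74%

Space savings = 1 - 1863/11460 = 83.74%


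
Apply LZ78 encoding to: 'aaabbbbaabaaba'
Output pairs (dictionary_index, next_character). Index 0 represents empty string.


LZ78 encoding steps:
Dictionary: {0: ''}
Step 1: w='' (idx 0), next='a' -> output (0, 'a'), add 'a' as idx 1
Step 2: w='a' (idx 1), next='a' -> output (1, 'a'), add 'aa' as idx 2
Step 3: w='' (idx 0), next='b' -> output (0, 'b'), add 'b' as idx 3
Step 4: w='b' (idx 3), next='b' -> output (3, 'b'), add 'bb' as idx 4
Step 5: w='b' (idx 3), next='a' -> output (3, 'a'), add 'ba' as idx 5
Step 6: w='a' (idx 1), next='b' -> output (1, 'b'), add 'ab' as idx 6
Step 7: w='aa' (idx 2), next='b' -> output (2, 'b'), add 'aab' as idx 7
Step 8: w='a' (idx 1), end of input -> output (1, '')


Encoded: [(0, 'a'), (1, 'a'), (0, 'b'), (3, 'b'), (3, 'a'), (1, 'b'), (2, 'b'), (1, '')]


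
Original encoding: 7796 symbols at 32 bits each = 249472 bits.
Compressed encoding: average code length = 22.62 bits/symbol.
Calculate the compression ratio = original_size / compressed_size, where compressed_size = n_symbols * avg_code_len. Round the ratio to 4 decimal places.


original_size = n_symbols * orig_bits = 7796 * 32 = 249472 bits
compressed_size = n_symbols * avg_code_len = 7796 * 22.62 = 176345.52 bits
ratio = original_size / compressed_size = 249472 / 176345.52 = 1.4147

Compression ratio = 1.4147


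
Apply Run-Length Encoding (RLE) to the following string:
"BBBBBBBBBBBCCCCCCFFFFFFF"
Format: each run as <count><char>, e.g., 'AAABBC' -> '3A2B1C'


Scanning runs left to right:
  i=0: run of 'B' x 11 -> '11B'
  i=11: run of 'C' x 6 -> '6C'
  i=17: run of 'F' x 7 -> '7F'

RLE = 11B6C7F


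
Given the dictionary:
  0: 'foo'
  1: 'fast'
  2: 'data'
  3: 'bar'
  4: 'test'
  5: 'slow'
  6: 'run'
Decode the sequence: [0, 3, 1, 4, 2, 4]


Look up each index in the dictionary:
  0 -> 'foo'
  3 -> 'bar'
  1 -> 'fast'
  4 -> 'test'
  2 -> 'data'
  4 -> 'test'

Decoded: "foo bar fast test data test"


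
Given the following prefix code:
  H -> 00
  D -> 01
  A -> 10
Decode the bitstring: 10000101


Decoding step by step:
Bits 10 -> A
Bits 00 -> H
Bits 01 -> D
Bits 01 -> D


Decoded message: AHDD


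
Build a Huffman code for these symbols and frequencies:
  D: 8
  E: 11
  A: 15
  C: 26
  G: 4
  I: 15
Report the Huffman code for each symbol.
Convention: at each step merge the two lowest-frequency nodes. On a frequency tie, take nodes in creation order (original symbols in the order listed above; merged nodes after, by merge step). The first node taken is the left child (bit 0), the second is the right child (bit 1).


Huffman tree construction:
Step 1: Merge G(4) + D(8) = 12
Step 2: Merge E(11) + (G+D)(12) = 23
Step 3: Merge A(15) + I(15) = 30
Step 4: Merge (E+(G+D))(23) + C(26) = 49
Step 5: Merge (A+I)(30) + ((E+(G+D))+C)(49) = 79
Read each symbol's code off the tree from the root (left child = 0, right child = 1).

Codes:
  D: 1011 (length 4)
  E: 100 (length 3)
  A: 00 (length 2)
  C: 11 (length 2)
  G: 1010 (length 4)
  I: 01 (length 2)
Average code length: 193/79 = 2.4430 bits/symbol


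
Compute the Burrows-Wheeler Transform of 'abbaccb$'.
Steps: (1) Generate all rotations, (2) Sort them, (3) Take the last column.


Rotations (sorted):
  0: $abbaccb -> last char: b
  1: abbaccb$ -> last char: $
  2: accb$abb -> last char: b
  3: b$abbacc -> last char: c
  4: baccb$ab -> last char: b
  5: bbaccb$a -> last char: a
  6: cb$abbac -> last char: c
  7: ccb$abba -> last char: a


BWT = b$bcbaca


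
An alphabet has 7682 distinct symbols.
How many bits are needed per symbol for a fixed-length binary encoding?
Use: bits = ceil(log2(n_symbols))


log2(7682) = 12.9073
Bracket: 2^12 = 4096 < 7682 <= 2^13 = 8192
So ceil(log2(7682)) = 13

bits = ceil(log2(7682)) = ceil(12.9073) = 13 bits


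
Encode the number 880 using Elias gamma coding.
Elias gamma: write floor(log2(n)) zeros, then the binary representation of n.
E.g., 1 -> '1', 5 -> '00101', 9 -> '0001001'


num_bits = floor(log2(880)) + 1 = 10
leading_zeros = num_bits - 1 = 9
binary(880) = 1101110000

Elias gamma(880) = '000000000' + '1101110000' = 0000000001101110000 (19 bits)


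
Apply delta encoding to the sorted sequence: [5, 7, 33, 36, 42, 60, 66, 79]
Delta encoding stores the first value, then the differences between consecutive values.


First value: 5
Deltas:
  7 - 5 = 2
  33 - 7 = 26
  36 - 33 = 3
  42 - 36 = 6
  60 - 42 = 18
  66 - 60 = 6
  79 - 66 = 13


Delta encoded: [5, 2, 26, 3, 6, 18, 6, 13]


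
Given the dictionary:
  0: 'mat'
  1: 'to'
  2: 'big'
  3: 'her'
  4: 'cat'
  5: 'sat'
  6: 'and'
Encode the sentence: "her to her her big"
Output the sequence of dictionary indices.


Look up each word in the dictionary:
  'her' -> 3
  'to' -> 1
  'her' -> 3
  'her' -> 3
  'big' -> 2

Encoded: [3, 1, 3, 3, 2]


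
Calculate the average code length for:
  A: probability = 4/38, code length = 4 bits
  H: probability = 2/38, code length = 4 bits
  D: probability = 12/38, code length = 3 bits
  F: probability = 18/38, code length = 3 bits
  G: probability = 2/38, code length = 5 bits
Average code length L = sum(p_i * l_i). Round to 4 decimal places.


Weighted contributions p_i * l_i:
  A: (4/38) * 4 = 16/38
  H: (2/38) * 4 = 8/38
  D: (12/38) * 3 = 36/38
  F: (18/38) * 3 = 54/38
  G: (2/38) * 5 = 10/38
Sum = (16 + 8 + 36 + 54 + 10)/38 = 124/38

L = 124/38 = 3.2632 bits/symbol


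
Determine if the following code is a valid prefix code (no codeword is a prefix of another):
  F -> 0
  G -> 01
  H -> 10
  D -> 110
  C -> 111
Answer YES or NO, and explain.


Checking each pair (does one codeword prefix another?):
  F='0' vs G='01': prefix -- VIOLATION

NO -- this is NOT a valid prefix code. F (0) is a prefix of G (01).


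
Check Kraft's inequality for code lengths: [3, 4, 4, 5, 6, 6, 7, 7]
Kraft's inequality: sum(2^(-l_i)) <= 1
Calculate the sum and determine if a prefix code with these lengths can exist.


Sum = 2^(-3) + 2^(-4) + 2^(-4) + 2^(-5) + 2^(-6) + 2^(-6) + 2^(-7) + 2^(-7)
    = 0.125 + 0.0625 + 0.0625 + 0.03125 + 0.015625 + 0.015625 + 0.0078125 + 0.0078125
    = 42/128 = 0.328125
Since 0.328125 <= 1, Kraft's inequality IS satisfied.
A prefix code with these lengths CAN exist.

Kraft sum = 0.328125. Satisfied.


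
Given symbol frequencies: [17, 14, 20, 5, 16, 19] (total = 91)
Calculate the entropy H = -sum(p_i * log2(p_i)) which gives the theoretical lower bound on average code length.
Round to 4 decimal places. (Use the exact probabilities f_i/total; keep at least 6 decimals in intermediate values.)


Per-symbol terms -p_i * log2(p_i) with p_i = f_i/91:
  p = 17/91 = 0.186813: log2(p) = -2.420332, -p*log2(p) = 0.452150
  p = 14/91 = 0.153846: log2(p) = -2.700440, -p*log2(p) = 0.415452
  p = 20/91 = 0.219780: log2(p) = -2.185867, -p*log2(p) = 0.480410
  p = 5/91 = 0.054945: log2(p) = -4.185867, -p*log2(p) = 0.229993
  p = 16/91 = 0.175824: log2(p) = -2.507795, -p*log2(p) = 0.440931
  p = 19/91 = 0.208791: log2(p) = -2.259867, -p*log2(p) = 0.471840
H = 0.452150 + 0.415452 + 0.480410 + 0.229993 + 0.440931 + 0.471840 = 2.490776

H = 2.4908 bits/symbol


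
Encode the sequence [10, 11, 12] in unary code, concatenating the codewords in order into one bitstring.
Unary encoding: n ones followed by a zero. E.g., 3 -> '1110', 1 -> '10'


Encode each number as n ones followed by a terminating 0:
  10 -> 11111111110 (11 bits)
  11 -> 111111111110 (12 bits)
  12 -> 1111111111110 (13 bits)
Total length = 11 + 12 + 13 = 36 bits.

Unary([10, 11, 12]) = 111111111101111111111101111111111110 (36 bits)


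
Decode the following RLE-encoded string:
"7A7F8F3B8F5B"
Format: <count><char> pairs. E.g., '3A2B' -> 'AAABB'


Expanding each <count><char> pair:
  7A -> 'AAAAAAA'
  7F -> 'FFFFFFF'
  8F -> 'FFFFFFFF'
  3B -> 'BBB'
  8F -> 'FFFFFFFF'
  5B -> 'BBBBB'

Decoded = AAAAAAAFFFFFFFFFFFFFFFBBBFFFFFFFFBBBBB


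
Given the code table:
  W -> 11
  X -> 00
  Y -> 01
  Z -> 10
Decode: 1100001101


Decoding:
11 -> W
00 -> X
00 -> X
11 -> W
01 -> Y


Result: WXXWY


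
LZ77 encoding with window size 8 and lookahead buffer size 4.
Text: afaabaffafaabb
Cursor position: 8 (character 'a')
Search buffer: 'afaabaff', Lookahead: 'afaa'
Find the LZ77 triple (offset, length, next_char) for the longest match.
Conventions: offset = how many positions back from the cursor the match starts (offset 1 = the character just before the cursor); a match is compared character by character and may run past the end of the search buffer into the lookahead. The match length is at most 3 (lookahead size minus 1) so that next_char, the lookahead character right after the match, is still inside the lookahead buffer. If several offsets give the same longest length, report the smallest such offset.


Try each offset into the search buffer:
  offset=1 (pos 7, char 'f'): match length 0
  offset=2 (pos 6, char 'f'): match length 0
  offset=3 (pos 5, char 'a'): match length 2
  offset=4 (pos 4, char 'b'): match length 0
  offset=5 (pos 3, char 'a'): match length 1
  offset=6 (pos 2, char 'a'): match length 1
  offset=7 (pos 1, char 'f'): match length 0
  offset=8 (pos 0, char 'a'): match length 3
Longest match has length 3 at offset 8.
next_char = character at position 8 + 3 = 11 -> 'a'

Best match: offset=8, length=3 (matching 'afa' starting at position 0)
LZ77 triple: (8, 3, 'a')


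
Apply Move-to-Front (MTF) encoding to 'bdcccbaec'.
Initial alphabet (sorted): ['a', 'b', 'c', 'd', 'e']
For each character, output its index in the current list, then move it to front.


MTF encoding:
'b': index 1 in ['a', 'b', 'c', 'd', 'e'] -> ['b', 'a', 'c', 'd', 'e']
'd': index 3 in ['b', 'a', 'c', 'd', 'e'] -> ['d', 'b', 'a', 'c', 'e']
'c': index 3 in ['d', 'b', 'a', 'c', 'e'] -> ['c', 'd', 'b', 'a', 'e']
'c': index 0 in ['c', 'd', 'b', 'a', 'e'] -> ['c', 'd', 'b', 'a', 'e']
'c': index 0 in ['c', 'd', 'b', 'a', 'e'] -> ['c', 'd', 'b', 'a', 'e']
'b': index 2 in ['c', 'd', 'b', 'a', 'e'] -> ['b', 'c', 'd', 'a', 'e']
'a': index 3 in ['b', 'c', 'd', 'a', 'e'] -> ['a', 'b', 'c', 'd', 'e']
'e': index 4 in ['a', 'b', 'c', 'd', 'e'] -> ['e', 'a', 'b', 'c', 'd']
'c': index 3 in ['e', 'a', 'b', 'c', 'd'] -> ['c', 'e', 'a', 'b', 'd']


Output: [1, 3, 3, 0, 0, 2, 3, 4, 3]


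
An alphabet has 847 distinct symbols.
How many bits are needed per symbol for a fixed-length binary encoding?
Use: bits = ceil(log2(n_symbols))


log2(847) = 9.7262
Bracket: 2^9 = 512 < 847 <= 2^10 = 1024
So ceil(log2(847)) = 10

bits = ceil(log2(847)) = ceil(9.7262) = 10 bits


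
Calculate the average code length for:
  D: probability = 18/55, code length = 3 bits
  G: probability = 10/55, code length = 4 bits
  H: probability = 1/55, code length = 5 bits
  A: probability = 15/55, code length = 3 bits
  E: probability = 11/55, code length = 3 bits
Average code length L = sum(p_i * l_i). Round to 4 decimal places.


Weighted contributions p_i * l_i:
  D: (18/55) * 3 = 54/55
  G: (10/55) * 4 = 40/55
  H: (1/55) * 5 = 5/55
  A: (15/55) * 3 = 45/55
  E: (11/55) * 3 = 33/55
Sum = (54 + 40 + 5 + 45 + 33)/55 = 177/55

L = 177/55 = 3.2182 bits/symbol


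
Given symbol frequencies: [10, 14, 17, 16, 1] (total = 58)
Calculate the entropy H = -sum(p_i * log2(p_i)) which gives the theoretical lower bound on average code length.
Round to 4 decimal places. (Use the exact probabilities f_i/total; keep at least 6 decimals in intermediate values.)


Per-symbol terms -p_i * log2(p_i) with p_i = f_i/58:
  p = 10/58 = 0.172414: log2(p) = -2.536053, -p*log2(p) = 0.437251
  p = 14/58 = 0.241379: log2(p) = -2.050626, -p*log2(p) = 0.494979
  p = 17/58 = 0.293103: log2(p) = -1.770518, -p*log2(p) = 0.518945
  p = 16/58 = 0.275862: log2(p) = -1.857981, -p*log2(p) = 0.512546
  p = 1/58 = 0.017241: log2(p) = -5.857981, -p*log2(p) = 0.101000
H = 0.437251 + 0.494979 + 0.518945 + 0.512546 + 0.101000 = 2.064721

H = 2.0647 bits/symbol


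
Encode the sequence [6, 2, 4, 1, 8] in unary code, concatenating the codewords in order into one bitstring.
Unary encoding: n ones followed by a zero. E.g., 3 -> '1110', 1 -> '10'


Encode each number as n ones followed by a terminating 0:
  6 -> 1111110 (7 bits)
  2 -> 110 (3 bits)
  4 -> 11110 (5 bits)
  1 -> 10 (2 bits)
  8 -> 111111110 (9 bits)
Total length = 7 + 3 + 5 + 2 + 9 = 26 bits.

Unary([6, 2, 4, 1, 8]) = 11111101101111010111111110 (26 bits)


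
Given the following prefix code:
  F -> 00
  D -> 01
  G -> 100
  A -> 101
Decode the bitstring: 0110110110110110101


Decoding step by step:
Bits 01 -> D
Bits 101 -> A
Bits 101 -> A
Bits 101 -> A
Bits 101 -> A
Bits 101 -> A
Bits 01 -> D


Decoded message: DAAAAAD


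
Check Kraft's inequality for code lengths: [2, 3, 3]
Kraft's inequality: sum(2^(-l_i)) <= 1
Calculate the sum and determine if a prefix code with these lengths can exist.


Sum = 2^(-2) + 2^(-3) + 2^(-3)
    = 0.25 + 0.125 + 0.125
    = 4/8 = 0.5
Since 0.5 <= 1, Kraft's inequality IS satisfied.
A prefix code with these lengths CAN exist.

Kraft sum = 0.5. Satisfied.


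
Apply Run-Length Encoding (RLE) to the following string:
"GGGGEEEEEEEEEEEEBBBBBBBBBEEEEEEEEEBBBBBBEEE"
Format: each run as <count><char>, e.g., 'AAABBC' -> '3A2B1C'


Scanning runs left to right:
  i=0: run of 'G' x 4 -> '4G'
  i=4: run of 'E' x 12 -> '12E'
  i=16: run of 'B' x 9 -> '9B'
  i=25: run of 'E' x 9 -> '9E'
  i=34: run of 'B' x 6 -> '6B'
  i=40: run of 'E' x 3 -> '3E'

RLE = 4G12E9B9E6B3E


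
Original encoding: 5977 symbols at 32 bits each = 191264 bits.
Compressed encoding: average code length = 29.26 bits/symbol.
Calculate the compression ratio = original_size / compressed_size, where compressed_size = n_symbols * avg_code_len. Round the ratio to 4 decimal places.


original_size = n_symbols * orig_bits = 5977 * 32 = 191264 bits
compressed_size = n_symbols * avg_code_len = 5977 * 29.26 = 174887.02 bits
ratio = original_size / compressed_size = 191264 / 174887.02 = 1.0936

Compression ratio = 1.0936


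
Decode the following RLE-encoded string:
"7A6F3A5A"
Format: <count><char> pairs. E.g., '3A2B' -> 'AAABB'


Expanding each <count><char> pair:
  7A -> 'AAAAAAA'
  6F -> 'FFFFFF'
  3A -> 'AAA'
  5A -> 'AAAAA'

Decoded = AAAAAAAFFFFFFAAAAAAAA


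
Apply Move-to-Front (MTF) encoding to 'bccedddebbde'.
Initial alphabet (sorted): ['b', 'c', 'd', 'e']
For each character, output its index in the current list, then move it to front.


MTF encoding:
'b': index 0 in ['b', 'c', 'd', 'e'] -> ['b', 'c', 'd', 'e']
'c': index 1 in ['b', 'c', 'd', 'e'] -> ['c', 'b', 'd', 'e']
'c': index 0 in ['c', 'b', 'd', 'e'] -> ['c', 'b', 'd', 'e']
'e': index 3 in ['c', 'b', 'd', 'e'] -> ['e', 'c', 'b', 'd']
'd': index 3 in ['e', 'c', 'b', 'd'] -> ['d', 'e', 'c', 'b']
'd': index 0 in ['d', 'e', 'c', 'b'] -> ['d', 'e', 'c', 'b']
'd': index 0 in ['d', 'e', 'c', 'b'] -> ['d', 'e', 'c', 'b']
'e': index 1 in ['d', 'e', 'c', 'b'] -> ['e', 'd', 'c', 'b']
'b': index 3 in ['e', 'd', 'c', 'b'] -> ['b', 'e', 'd', 'c']
'b': index 0 in ['b', 'e', 'd', 'c'] -> ['b', 'e', 'd', 'c']
'd': index 2 in ['b', 'e', 'd', 'c'] -> ['d', 'b', 'e', 'c']
'e': index 2 in ['d', 'b', 'e', 'c'] -> ['e', 'd', 'b', 'c']


Output: [0, 1, 0, 3, 3, 0, 0, 1, 3, 0, 2, 2]
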